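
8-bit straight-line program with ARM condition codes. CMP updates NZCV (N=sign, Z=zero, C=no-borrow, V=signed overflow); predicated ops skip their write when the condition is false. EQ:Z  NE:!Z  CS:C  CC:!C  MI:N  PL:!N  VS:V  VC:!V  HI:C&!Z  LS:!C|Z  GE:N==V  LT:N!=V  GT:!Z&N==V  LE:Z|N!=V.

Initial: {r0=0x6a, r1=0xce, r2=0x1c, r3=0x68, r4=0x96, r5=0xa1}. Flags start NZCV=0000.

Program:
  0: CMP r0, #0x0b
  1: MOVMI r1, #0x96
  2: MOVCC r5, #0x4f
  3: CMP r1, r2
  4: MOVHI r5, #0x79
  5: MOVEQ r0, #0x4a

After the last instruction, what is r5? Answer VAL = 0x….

VAL = 0x79

0: ✓ CMP  NZCV=0010
1: · MOVMI
2: · MOVCC
3: ✓ CMP  NZCV=1010
4: ✓ MOVHI  r5←0x79
5: · MOVEQ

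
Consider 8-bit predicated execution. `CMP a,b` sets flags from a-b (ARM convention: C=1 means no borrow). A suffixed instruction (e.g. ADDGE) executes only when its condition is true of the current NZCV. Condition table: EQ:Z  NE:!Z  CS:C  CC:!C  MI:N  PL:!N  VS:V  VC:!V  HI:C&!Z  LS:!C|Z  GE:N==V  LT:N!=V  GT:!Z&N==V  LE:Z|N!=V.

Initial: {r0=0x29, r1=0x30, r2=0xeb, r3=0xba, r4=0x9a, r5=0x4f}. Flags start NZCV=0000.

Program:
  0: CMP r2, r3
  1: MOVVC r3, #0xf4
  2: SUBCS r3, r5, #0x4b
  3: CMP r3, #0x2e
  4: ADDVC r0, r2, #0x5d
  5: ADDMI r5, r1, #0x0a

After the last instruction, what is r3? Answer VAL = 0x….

0: ✓ CMP  NZCV=0010
1: ✓ MOVVC  r3←0xf4
2: ✓ SUBCS  r3←0x04
3: ✓ CMP  NZCV=1000
4: ✓ ADDVC  r0←0x48
5: ✓ ADDMI  r5←0x3a

VAL = 0x04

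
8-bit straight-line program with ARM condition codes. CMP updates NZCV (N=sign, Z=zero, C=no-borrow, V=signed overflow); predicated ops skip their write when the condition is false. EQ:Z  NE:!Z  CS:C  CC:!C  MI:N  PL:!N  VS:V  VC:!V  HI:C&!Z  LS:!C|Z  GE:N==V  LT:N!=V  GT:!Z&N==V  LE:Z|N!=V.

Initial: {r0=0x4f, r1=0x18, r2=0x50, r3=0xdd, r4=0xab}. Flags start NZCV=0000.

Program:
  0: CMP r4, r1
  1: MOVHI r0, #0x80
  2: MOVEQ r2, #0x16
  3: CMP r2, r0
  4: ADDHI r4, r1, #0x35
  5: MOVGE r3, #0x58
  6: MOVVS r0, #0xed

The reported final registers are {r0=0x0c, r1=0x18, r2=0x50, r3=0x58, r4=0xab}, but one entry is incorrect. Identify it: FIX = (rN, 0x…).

FIX = (r0, 0xed)

0: ✓ CMP  NZCV=1010
1: ✓ MOVHI  r0←0x80
2: · MOVEQ
3: ✓ CMP  NZCV=1001
4: · ADDHI
5: ✓ MOVGE  r3←0x58
6: ✓ MOVVS  r0←0xed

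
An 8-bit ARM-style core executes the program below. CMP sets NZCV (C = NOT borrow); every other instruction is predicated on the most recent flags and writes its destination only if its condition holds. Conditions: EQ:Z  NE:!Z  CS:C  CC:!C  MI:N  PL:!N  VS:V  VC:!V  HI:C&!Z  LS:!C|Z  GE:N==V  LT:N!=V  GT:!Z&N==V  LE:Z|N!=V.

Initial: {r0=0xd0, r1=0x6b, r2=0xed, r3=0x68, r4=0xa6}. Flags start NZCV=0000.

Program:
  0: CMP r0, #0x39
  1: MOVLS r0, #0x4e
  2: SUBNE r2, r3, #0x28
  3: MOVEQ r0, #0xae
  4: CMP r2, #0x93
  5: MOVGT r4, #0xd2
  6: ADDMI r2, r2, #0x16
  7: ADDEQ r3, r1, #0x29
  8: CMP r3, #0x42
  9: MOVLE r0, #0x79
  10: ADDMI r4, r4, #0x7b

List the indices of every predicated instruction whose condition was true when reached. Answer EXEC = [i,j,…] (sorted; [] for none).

EXEC = [2,5,6]

[0] flags=1010 → (cmp)
[1] flags=1010 LS?F → skip
[2] flags=1010 NE?T → r2=0x40
[3] flags=1010 EQ?F → skip
[4] flags=1001 → (cmp)
[5] flags=1001 GT?T → r4=0xd2
[6] flags=1001 MI?T → r2=0x56
[7] flags=1001 EQ?F → skip
[8] flags=0010 → (cmp)
[9] flags=0010 LE?F → skip
[10] flags=0010 MI?F → skip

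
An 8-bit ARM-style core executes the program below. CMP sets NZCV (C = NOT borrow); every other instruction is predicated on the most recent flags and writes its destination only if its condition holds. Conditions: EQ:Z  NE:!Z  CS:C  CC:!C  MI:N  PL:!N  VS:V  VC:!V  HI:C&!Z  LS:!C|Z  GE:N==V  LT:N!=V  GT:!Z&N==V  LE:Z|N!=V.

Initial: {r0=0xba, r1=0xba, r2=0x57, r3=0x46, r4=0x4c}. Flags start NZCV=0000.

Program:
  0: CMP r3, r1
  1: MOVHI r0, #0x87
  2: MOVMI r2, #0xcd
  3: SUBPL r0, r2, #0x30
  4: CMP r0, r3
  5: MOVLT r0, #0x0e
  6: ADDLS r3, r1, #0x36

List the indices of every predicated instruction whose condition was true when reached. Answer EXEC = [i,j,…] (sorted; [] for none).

[0] flags=1001 → (cmp)
[1] flags=1001 HI?F → skip
[2] flags=1001 MI?T → r2=0xcd
[3] flags=1001 PL?F → skip
[4] flags=0011 → (cmp)
[5] flags=0011 LT?T → r0=0x0e
[6] flags=0011 LS?F → skip

EXEC = [2,5]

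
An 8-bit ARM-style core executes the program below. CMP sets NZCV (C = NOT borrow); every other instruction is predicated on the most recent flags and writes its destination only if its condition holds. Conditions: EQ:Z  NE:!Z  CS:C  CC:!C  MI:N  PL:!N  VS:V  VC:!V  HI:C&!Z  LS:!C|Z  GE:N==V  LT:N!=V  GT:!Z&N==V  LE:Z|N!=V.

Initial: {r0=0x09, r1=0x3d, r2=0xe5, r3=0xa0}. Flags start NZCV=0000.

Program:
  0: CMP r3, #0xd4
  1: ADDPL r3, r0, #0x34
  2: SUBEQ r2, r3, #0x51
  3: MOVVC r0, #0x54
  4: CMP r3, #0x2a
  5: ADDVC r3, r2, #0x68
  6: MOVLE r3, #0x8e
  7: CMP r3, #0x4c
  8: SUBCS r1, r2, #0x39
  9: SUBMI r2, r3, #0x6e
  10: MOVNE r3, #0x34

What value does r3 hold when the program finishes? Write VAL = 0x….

VAL = 0x34

0: ✓ CMP  NZCV=1000
1: · ADDPL
2: · SUBEQ
3: ✓ MOVVC  r0←0x54
4: ✓ CMP  NZCV=0011
5: · ADDVC
6: ✓ MOVLE  r3←0x8e
7: ✓ CMP  NZCV=0011
8: ✓ SUBCS  r1←0xac
9: · SUBMI
10: ✓ MOVNE  r3←0x34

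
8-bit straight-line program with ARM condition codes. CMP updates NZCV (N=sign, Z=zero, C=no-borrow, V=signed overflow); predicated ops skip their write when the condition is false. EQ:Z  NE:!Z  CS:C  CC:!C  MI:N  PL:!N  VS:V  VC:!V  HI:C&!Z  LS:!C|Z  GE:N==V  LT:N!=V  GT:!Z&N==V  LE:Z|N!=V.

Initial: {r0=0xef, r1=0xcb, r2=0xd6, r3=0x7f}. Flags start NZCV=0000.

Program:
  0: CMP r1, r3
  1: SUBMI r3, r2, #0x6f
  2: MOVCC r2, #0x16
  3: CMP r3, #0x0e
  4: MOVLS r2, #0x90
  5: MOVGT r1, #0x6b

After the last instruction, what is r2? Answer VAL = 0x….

VAL = 0xd6

[0] flags=0011 → (cmp)
[1] flags=0011 MI?F → skip
[2] flags=0011 CC?F → skip
[3] flags=0010 → (cmp)
[4] flags=0010 LS?F → skip
[5] flags=0010 GT?T → r1=0x6b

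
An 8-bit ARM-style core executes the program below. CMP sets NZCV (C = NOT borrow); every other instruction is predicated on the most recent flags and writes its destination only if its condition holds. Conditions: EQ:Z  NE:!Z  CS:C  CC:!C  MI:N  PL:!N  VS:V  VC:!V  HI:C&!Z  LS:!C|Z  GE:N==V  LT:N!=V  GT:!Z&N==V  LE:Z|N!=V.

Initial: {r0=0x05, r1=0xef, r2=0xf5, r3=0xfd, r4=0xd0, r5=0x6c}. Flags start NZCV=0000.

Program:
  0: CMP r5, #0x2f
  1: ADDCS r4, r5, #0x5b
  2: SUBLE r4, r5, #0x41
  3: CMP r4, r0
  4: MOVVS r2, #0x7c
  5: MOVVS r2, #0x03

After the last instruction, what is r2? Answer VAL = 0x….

[0] flags=0010 → (cmp)
[1] flags=0010 CS?T → r4=0xc7
[2] flags=0010 LE?F → skip
[3] flags=1010 → (cmp)
[4] flags=1010 VS?F → skip
[5] flags=1010 VS?F → skip

VAL = 0xf5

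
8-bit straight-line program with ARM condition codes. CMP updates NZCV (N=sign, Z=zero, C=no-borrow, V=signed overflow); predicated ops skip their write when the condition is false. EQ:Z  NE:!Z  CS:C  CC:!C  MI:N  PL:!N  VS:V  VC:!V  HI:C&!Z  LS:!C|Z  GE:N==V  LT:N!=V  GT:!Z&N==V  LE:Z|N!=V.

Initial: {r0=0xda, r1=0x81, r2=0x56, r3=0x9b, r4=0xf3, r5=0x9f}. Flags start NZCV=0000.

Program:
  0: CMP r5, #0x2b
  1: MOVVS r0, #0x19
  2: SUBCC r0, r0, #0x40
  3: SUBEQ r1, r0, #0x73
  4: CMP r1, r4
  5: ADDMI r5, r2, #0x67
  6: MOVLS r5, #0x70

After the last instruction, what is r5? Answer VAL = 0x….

0: ✓ CMP  NZCV=0011
1: ✓ MOVVS  r0←0x19
2: · SUBCC
3: · SUBEQ
4: ✓ CMP  NZCV=1000
5: ✓ ADDMI  r5←0xbd
6: ✓ MOVLS  r5←0x70

VAL = 0x70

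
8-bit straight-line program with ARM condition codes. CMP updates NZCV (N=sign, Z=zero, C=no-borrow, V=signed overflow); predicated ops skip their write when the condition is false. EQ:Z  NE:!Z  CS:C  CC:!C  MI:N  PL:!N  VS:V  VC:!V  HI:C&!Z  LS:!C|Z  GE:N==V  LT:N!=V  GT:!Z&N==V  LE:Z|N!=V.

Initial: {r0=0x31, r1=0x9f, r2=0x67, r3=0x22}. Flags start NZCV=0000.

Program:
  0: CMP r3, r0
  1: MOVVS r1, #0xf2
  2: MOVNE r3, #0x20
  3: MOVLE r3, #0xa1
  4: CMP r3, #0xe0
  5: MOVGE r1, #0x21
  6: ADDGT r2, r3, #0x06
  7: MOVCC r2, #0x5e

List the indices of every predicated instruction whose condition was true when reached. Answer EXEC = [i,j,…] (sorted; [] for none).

EXEC = [2,3,7]

0: ✓ CMP  NZCV=1000
1: · MOVVS
2: ✓ MOVNE  r3←0x20
3: ✓ MOVLE  r3←0xa1
4: ✓ CMP  NZCV=1000
5: · MOVGE
6: · ADDGT
7: ✓ MOVCC  r2←0x5e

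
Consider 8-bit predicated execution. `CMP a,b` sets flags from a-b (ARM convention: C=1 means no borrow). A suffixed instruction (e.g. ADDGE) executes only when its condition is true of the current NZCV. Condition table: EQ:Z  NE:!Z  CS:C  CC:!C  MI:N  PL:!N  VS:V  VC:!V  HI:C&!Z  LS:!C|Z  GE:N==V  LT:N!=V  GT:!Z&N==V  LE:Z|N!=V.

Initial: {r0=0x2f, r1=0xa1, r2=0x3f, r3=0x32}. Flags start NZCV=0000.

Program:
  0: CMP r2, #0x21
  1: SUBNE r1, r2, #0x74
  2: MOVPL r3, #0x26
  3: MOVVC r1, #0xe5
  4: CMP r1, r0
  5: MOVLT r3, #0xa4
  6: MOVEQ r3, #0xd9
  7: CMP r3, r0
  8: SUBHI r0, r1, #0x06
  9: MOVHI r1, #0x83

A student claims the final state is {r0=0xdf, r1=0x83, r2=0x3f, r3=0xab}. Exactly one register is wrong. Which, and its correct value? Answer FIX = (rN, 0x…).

0: ✓ CMP  NZCV=0010
1: ✓ SUBNE  r1←0xcb
2: ✓ MOVPL  r3←0x26
3: ✓ MOVVC  r1←0xe5
4: ✓ CMP  NZCV=1010
5: ✓ MOVLT  r3←0xa4
6: · MOVEQ
7: ✓ CMP  NZCV=0011
8: ✓ SUBHI  r0←0xdf
9: ✓ MOVHI  r1←0x83

FIX = (r3, 0xa4)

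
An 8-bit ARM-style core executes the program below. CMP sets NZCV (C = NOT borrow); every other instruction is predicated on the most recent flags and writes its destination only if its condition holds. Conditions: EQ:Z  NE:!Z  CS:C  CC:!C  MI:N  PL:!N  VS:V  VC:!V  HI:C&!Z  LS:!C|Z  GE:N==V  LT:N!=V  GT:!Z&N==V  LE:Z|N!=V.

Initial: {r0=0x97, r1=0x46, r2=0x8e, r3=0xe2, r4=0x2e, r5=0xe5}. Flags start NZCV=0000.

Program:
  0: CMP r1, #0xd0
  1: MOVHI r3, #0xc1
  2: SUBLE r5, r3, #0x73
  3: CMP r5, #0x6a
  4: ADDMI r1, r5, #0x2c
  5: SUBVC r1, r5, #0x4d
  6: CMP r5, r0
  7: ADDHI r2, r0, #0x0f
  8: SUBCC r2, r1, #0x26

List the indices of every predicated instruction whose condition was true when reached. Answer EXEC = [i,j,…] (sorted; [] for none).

EXEC = [7]

[0] flags=0000 → (cmp)
[1] flags=0000 HI?F → skip
[2] flags=0000 LE?F → skip
[3] flags=0011 → (cmp)
[4] flags=0011 MI?F → skip
[5] flags=0011 VC?F → skip
[6] flags=0010 → (cmp)
[7] flags=0010 HI?T → r2=0xa6
[8] flags=0010 CC?F → skip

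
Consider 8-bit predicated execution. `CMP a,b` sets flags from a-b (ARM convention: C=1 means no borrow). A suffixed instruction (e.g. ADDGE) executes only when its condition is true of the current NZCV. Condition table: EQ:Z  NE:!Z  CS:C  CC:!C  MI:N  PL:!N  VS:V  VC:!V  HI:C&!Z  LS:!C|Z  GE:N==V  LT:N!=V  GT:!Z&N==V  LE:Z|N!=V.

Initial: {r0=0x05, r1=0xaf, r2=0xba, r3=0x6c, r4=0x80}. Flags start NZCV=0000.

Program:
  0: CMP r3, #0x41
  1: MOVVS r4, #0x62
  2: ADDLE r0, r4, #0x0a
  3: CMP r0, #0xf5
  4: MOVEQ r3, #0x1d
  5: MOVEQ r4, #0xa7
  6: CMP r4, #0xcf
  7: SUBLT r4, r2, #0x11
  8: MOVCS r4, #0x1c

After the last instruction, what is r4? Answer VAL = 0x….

0: ✓ CMP  NZCV=0010
1: · MOVVS
2: · ADDLE
3: ✓ CMP  NZCV=0000
4: · MOVEQ
5: · MOVEQ
6: ✓ CMP  NZCV=1000
7: ✓ SUBLT  r4←0xa9
8: · MOVCS

VAL = 0xa9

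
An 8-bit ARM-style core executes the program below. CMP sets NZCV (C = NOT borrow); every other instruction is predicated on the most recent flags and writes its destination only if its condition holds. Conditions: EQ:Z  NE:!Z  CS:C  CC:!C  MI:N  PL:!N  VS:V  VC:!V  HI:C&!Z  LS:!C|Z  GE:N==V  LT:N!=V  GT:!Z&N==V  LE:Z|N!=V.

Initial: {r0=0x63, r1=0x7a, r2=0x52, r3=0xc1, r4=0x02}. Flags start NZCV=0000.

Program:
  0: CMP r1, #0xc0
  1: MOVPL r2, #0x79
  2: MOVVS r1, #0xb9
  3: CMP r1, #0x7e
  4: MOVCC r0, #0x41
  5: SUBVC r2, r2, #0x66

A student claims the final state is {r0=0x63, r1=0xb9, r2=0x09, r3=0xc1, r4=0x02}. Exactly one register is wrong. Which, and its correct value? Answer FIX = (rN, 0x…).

FIX = (r2, 0x52)

[0] flags=1001 → (cmp)
[1] flags=1001 PL?F → skip
[2] flags=1001 VS?T → r1=0xb9
[3] flags=0011 → (cmp)
[4] flags=0011 CC?F → skip
[5] flags=0011 VC?F → skip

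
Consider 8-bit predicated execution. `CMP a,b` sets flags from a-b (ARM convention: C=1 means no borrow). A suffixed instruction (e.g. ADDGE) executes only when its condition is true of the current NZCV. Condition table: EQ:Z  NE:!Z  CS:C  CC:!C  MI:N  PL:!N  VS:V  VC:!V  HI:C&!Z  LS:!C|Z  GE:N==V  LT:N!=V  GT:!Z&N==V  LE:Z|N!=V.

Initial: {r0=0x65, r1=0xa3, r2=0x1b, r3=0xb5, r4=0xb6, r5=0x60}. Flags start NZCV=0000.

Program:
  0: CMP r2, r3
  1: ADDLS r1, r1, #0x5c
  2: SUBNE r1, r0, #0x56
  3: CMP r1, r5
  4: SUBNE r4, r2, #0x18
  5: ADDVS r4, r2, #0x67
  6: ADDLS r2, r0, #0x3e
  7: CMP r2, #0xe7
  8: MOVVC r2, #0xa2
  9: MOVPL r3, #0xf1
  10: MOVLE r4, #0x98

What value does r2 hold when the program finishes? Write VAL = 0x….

[0] flags=0000 → (cmp)
[1] flags=0000 LS?T → r1=0xff
[2] flags=0000 NE?T → r1=0x0f
[3] flags=1000 → (cmp)
[4] flags=1000 NE?T → r4=0x03
[5] flags=1000 VS?F → skip
[6] flags=1000 LS?T → r2=0xa3
[7] flags=1000 → (cmp)
[8] flags=1000 VC?T → r2=0xa2
[9] flags=1000 PL?F → skip
[10] flags=1000 LE?T → r4=0x98

VAL = 0xa2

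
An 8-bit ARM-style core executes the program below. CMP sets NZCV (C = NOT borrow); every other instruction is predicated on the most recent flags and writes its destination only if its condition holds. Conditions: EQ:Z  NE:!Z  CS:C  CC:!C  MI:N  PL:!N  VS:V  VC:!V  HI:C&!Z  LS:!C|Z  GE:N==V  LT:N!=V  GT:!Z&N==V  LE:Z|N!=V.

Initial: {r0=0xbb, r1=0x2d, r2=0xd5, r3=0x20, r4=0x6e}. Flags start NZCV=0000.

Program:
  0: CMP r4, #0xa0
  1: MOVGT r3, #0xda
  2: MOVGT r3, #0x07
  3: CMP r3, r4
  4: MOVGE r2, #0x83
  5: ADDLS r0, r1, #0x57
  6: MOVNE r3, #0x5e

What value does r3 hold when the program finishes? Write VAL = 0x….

[0] flags=1001 → (cmp)
[1] flags=1001 GT?T → r3=0xda
[2] flags=1001 GT?T → r3=0x07
[3] flags=1000 → (cmp)
[4] flags=1000 GE?F → skip
[5] flags=1000 LS?T → r0=0x84
[6] flags=1000 NE?T → r3=0x5e

VAL = 0x5e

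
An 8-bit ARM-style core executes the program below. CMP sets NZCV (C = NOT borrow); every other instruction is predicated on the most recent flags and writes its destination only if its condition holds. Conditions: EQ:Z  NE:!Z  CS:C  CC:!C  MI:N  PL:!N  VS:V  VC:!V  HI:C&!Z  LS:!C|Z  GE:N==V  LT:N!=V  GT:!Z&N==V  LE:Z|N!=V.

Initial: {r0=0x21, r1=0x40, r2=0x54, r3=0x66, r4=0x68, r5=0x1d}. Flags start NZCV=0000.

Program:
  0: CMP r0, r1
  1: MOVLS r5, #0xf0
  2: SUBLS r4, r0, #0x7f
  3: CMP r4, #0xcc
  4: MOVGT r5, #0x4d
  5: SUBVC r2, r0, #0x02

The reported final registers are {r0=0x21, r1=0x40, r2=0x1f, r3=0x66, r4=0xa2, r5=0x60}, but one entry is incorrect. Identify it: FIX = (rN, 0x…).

[0] flags=1000 → (cmp)
[1] flags=1000 LS?T → r5=0xf0
[2] flags=1000 LS?T → r4=0xa2
[3] flags=1000 → (cmp)
[4] flags=1000 GT?F → skip
[5] flags=1000 VC?T → r2=0x1f

FIX = (r5, 0xf0)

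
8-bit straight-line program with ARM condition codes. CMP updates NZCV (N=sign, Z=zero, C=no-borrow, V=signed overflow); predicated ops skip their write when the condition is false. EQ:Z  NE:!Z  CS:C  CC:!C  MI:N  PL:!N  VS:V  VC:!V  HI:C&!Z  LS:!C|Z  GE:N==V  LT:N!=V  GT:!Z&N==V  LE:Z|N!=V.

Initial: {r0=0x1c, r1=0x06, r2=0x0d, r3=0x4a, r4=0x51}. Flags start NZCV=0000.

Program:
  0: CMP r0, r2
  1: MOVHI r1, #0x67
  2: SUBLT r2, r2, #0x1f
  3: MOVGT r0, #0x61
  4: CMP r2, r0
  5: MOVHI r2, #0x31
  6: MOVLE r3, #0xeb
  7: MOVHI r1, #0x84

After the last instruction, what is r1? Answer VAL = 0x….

[0] flags=0010 → (cmp)
[1] flags=0010 HI?T → r1=0x67
[2] flags=0010 LT?F → skip
[3] flags=0010 GT?T → r0=0x61
[4] flags=1000 → (cmp)
[5] flags=1000 HI?F → skip
[6] flags=1000 LE?T → r3=0xeb
[7] flags=1000 HI?F → skip

VAL = 0x67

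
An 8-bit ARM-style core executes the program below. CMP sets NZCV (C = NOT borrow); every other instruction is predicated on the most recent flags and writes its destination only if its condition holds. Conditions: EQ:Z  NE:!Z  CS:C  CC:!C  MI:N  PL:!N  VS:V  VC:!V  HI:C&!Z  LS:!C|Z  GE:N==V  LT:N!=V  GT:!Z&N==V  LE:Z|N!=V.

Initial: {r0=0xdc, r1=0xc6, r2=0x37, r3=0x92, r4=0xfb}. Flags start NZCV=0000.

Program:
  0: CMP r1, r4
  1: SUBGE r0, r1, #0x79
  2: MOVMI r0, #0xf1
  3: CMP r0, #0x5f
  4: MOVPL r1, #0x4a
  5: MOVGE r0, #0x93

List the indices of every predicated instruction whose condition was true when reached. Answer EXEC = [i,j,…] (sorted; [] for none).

EXEC = [2]

[0] flags=1000 → (cmp)
[1] flags=1000 GE?F → skip
[2] flags=1000 MI?T → r0=0xf1
[3] flags=1010 → (cmp)
[4] flags=1010 PL?F → skip
[5] flags=1010 GE?F → skip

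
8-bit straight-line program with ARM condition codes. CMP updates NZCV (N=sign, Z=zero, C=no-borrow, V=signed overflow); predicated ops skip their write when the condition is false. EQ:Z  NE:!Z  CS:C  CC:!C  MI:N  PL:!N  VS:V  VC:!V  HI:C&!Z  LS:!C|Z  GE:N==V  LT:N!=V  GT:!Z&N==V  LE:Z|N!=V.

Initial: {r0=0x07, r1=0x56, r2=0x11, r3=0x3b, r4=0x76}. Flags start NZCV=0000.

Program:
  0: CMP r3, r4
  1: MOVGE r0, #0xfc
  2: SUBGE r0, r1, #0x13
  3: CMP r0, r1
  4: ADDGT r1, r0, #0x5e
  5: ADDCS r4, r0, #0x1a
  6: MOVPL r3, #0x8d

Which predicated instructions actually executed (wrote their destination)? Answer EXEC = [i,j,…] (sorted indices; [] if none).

[0] flags=1000 → (cmp)
[1] flags=1000 GE?F → skip
[2] flags=1000 GE?F → skip
[3] flags=1000 → (cmp)
[4] flags=1000 GT?F → skip
[5] flags=1000 CS?F → skip
[6] flags=1000 PL?F → skip

EXEC = []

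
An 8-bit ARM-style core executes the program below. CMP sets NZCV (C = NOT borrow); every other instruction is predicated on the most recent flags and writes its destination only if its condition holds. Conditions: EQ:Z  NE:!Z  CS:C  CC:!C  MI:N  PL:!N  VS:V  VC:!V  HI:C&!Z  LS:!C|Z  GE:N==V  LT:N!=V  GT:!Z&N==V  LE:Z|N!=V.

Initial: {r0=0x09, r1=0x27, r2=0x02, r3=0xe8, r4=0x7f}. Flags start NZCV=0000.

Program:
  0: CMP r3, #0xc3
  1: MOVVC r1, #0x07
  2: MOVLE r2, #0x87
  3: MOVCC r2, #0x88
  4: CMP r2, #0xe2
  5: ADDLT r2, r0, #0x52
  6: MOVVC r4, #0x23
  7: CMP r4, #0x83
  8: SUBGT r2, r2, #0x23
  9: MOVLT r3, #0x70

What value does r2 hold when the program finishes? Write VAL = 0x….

0: ✓ CMP  NZCV=0010
1: ✓ MOVVC  r1←0x07
2: · MOVLE
3: · MOVCC
4: ✓ CMP  NZCV=0000
5: · ADDLT
6: ✓ MOVVC  r4←0x23
7: ✓ CMP  NZCV=1001
8: ✓ SUBGT  r2←0xdf
9: · MOVLT

VAL = 0xdf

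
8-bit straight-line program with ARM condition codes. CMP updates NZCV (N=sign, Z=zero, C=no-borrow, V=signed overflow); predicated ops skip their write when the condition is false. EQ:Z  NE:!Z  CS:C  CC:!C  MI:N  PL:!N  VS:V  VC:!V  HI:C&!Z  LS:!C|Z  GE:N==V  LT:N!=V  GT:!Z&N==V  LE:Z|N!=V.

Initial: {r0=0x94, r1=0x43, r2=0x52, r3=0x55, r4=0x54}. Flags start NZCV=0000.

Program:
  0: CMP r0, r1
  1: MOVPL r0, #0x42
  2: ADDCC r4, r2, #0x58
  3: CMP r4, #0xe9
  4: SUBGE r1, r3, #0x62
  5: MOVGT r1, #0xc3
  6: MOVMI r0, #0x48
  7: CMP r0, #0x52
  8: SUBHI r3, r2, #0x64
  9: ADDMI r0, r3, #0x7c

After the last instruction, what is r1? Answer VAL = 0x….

[0] flags=0011 → (cmp)
[1] flags=0011 PL?T → r0=0x42
[2] flags=0011 CC?F → skip
[3] flags=0000 → (cmp)
[4] flags=0000 GE?T → r1=0xf3
[5] flags=0000 GT?T → r1=0xc3
[6] flags=0000 MI?F → skip
[7] flags=1000 → (cmp)
[8] flags=1000 HI?F → skip
[9] flags=1000 MI?T → r0=0xd1

VAL = 0xc3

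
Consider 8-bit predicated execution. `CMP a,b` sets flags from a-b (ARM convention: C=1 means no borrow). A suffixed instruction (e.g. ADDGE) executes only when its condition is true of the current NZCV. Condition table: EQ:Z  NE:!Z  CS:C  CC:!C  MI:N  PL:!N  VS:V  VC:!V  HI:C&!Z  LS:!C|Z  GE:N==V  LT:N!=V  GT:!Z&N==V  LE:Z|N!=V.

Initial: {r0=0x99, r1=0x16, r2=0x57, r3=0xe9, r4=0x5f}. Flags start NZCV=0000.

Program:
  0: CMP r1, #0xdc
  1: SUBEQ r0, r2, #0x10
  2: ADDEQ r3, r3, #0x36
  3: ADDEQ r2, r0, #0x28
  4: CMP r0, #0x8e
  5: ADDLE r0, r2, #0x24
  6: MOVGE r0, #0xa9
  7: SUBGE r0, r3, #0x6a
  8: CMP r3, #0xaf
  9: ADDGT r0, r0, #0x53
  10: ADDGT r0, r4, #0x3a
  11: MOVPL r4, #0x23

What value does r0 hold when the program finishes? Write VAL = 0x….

[0] flags=0000 → (cmp)
[1] flags=0000 EQ?F → skip
[2] flags=0000 EQ?F → skip
[3] flags=0000 EQ?F → skip
[4] flags=0010 → (cmp)
[5] flags=0010 LE?F → skip
[6] flags=0010 GE?T → r0=0xa9
[7] flags=0010 GE?T → r0=0x7f
[8] flags=0010 → (cmp)
[9] flags=0010 GT?T → r0=0xd2
[10] flags=0010 GT?T → r0=0x99
[11] flags=0010 PL?T → r4=0x23

VAL = 0x99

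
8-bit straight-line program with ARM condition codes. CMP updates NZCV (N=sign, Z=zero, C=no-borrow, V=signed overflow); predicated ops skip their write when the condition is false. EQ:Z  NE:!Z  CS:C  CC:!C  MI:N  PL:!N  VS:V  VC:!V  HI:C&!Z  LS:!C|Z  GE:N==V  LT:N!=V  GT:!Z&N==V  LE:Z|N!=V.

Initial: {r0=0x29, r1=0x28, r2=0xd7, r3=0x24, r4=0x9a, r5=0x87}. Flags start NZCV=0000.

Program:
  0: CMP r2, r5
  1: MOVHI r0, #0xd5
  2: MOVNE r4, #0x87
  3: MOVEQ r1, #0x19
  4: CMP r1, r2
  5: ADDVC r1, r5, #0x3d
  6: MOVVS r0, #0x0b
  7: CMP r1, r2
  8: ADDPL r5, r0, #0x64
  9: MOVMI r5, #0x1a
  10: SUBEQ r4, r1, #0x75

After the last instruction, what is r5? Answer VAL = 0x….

VAL = 0x1a

0: ✓ CMP  NZCV=0010
1: ✓ MOVHI  r0←0xd5
2: ✓ MOVNE  r4←0x87
3: · MOVEQ
4: ✓ CMP  NZCV=0000
5: ✓ ADDVC  r1←0xc4
6: · MOVVS
7: ✓ CMP  NZCV=1000
8: · ADDPL
9: ✓ MOVMI  r5←0x1a
10: · SUBEQ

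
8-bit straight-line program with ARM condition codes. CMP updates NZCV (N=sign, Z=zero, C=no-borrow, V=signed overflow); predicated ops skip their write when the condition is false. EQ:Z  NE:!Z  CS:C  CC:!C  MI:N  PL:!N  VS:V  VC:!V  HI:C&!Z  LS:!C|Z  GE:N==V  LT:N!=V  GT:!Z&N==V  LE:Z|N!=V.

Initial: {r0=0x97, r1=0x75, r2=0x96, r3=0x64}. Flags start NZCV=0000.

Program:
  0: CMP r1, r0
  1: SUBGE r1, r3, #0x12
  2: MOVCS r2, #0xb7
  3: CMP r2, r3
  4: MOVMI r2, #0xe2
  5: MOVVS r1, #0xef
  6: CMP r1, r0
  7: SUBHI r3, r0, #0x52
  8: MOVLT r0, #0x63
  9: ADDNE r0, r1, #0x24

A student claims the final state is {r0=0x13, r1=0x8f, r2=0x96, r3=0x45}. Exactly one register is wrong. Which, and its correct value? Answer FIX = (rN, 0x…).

FIX = (r1, 0xef)

0: ✓ CMP  NZCV=1001
1: ✓ SUBGE  r1←0x52
2: · MOVCS
3: ✓ CMP  NZCV=0011
4: · MOVMI
5: ✓ MOVVS  r1←0xef
6: ✓ CMP  NZCV=0010
7: ✓ SUBHI  r3←0x45
8: · MOVLT
9: ✓ ADDNE  r0←0x13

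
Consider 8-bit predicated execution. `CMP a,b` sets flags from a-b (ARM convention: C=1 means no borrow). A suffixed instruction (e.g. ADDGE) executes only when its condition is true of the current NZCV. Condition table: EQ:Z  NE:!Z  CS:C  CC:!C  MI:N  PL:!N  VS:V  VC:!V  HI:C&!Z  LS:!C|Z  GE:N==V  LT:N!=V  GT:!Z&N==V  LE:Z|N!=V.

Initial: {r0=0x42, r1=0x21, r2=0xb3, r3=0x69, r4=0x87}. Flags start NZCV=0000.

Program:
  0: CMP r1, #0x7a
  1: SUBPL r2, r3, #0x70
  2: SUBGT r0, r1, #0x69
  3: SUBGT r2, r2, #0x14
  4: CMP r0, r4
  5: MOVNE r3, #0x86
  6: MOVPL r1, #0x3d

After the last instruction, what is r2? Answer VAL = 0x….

0: ✓ CMP  NZCV=1000
1: · SUBPL
2: · SUBGT
3: · SUBGT
4: ✓ CMP  NZCV=1001
5: ✓ MOVNE  r3←0x86
6: · MOVPL

VAL = 0xb3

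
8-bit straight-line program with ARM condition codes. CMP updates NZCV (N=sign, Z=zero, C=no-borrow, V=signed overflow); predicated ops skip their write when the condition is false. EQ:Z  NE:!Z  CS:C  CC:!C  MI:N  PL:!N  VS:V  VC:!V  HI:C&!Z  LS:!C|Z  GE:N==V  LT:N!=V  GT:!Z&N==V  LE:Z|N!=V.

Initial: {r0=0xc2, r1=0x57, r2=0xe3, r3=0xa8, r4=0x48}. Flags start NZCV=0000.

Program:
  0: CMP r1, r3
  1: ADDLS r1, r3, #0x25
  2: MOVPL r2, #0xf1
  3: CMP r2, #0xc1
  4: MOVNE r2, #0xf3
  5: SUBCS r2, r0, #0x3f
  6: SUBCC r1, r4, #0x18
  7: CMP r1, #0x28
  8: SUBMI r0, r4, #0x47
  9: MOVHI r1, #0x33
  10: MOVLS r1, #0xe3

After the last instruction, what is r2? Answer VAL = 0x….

VAL = 0x83

0: ✓ CMP  NZCV=1001
1: ✓ ADDLS  r1←0xcd
2: · MOVPL
3: ✓ CMP  NZCV=0010
4: ✓ MOVNE  r2←0xf3
5: ✓ SUBCS  r2←0x83
6: · SUBCC
7: ✓ CMP  NZCV=1010
8: ✓ SUBMI  r0←0x01
9: ✓ MOVHI  r1←0x33
10: · MOVLS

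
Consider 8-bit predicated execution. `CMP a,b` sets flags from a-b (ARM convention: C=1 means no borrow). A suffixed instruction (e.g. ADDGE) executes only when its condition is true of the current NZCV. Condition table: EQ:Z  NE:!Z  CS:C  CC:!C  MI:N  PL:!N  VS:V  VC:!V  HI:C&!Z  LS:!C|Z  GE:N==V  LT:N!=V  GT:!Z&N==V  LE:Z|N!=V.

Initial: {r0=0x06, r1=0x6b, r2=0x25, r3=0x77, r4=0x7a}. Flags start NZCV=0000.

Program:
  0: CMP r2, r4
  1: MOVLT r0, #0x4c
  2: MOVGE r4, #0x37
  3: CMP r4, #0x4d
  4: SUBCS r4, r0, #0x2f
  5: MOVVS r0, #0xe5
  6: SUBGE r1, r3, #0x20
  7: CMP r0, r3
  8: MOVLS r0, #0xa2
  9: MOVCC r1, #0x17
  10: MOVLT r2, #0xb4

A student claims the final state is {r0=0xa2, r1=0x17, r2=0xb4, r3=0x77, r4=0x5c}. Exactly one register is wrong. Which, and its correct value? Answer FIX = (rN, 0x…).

[0] flags=1000 → (cmp)
[1] flags=1000 LT?T → r0=0x4c
[2] flags=1000 GE?F → skip
[3] flags=0010 → (cmp)
[4] flags=0010 CS?T → r4=0x1d
[5] flags=0010 VS?F → skip
[6] flags=0010 GE?T → r1=0x57
[7] flags=1000 → (cmp)
[8] flags=1000 LS?T → r0=0xa2
[9] flags=1000 CC?T → r1=0x17
[10] flags=1000 LT?T → r2=0xb4

FIX = (r4, 0x1d)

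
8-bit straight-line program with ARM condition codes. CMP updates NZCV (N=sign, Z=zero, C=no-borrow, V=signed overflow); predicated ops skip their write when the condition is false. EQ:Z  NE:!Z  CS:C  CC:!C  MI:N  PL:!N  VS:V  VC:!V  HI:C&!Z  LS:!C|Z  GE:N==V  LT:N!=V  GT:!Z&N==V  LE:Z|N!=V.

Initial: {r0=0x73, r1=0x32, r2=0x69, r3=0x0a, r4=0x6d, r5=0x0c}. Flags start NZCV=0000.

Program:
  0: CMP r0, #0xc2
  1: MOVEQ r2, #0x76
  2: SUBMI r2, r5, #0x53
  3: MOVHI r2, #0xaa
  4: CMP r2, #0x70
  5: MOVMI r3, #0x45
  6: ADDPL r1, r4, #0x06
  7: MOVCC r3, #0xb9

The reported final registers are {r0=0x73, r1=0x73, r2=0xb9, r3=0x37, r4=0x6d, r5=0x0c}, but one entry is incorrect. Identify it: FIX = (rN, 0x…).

FIX = (r3, 0x0a)

[0] flags=1001 → (cmp)
[1] flags=1001 EQ?F → skip
[2] flags=1001 MI?T → r2=0xb9
[3] flags=1001 HI?F → skip
[4] flags=0011 → (cmp)
[5] flags=0011 MI?F → skip
[6] flags=0011 PL?T → r1=0x73
[7] flags=0011 CC?F → skip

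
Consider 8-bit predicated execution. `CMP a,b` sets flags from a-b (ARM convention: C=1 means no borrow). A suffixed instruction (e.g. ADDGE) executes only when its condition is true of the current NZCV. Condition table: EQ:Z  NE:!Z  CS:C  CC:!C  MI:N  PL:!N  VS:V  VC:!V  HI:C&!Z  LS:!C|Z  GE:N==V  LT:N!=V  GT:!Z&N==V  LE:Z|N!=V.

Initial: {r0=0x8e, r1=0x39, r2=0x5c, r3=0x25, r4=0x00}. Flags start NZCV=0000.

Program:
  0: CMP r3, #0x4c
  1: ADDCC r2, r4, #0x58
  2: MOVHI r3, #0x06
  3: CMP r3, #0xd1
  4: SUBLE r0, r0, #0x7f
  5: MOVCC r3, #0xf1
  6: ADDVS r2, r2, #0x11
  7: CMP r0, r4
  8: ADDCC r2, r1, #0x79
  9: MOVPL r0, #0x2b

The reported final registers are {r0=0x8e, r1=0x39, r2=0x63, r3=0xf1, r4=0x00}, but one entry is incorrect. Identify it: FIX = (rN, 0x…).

[0] flags=1000 → (cmp)
[1] flags=1000 CC?T → r2=0x58
[2] flags=1000 HI?F → skip
[3] flags=0000 → (cmp)
[4] flags=0000 LE?F → skip
[5] flags=0000 CC?T → r3=0xf1
[6] flags=0000 VS?F → skip
[7] flags=1010 → (cmp)
[8] flags=1010 CC?F → skip
[9] flags=1010 PL?F → skip

FIX = (r2, 0x58)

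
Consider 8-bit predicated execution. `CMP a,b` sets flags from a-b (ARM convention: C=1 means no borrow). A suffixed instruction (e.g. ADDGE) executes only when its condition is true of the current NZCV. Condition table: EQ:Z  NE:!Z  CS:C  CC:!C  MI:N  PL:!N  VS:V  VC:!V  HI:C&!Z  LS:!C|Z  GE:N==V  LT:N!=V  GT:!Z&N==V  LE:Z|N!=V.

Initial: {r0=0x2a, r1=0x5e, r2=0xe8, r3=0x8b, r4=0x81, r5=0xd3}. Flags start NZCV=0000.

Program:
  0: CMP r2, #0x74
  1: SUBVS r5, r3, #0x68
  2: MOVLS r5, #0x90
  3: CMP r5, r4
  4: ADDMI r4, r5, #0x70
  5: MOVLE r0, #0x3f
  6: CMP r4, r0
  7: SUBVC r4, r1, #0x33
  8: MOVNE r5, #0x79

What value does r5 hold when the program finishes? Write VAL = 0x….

0: ✓ CMP  NZCV=0011
1: ✓ SUBVS  r5←0x23
2: · MOVLS
3: ✓ CMP  NZCV=1001
4: ✓ ADDMI  r4←0x93
5: · MOVLE
6: ✓ CMP  NZCV=0011
7: · SUBVC
8: ✓ MOVNE  r5←0x79

VAL = 0x79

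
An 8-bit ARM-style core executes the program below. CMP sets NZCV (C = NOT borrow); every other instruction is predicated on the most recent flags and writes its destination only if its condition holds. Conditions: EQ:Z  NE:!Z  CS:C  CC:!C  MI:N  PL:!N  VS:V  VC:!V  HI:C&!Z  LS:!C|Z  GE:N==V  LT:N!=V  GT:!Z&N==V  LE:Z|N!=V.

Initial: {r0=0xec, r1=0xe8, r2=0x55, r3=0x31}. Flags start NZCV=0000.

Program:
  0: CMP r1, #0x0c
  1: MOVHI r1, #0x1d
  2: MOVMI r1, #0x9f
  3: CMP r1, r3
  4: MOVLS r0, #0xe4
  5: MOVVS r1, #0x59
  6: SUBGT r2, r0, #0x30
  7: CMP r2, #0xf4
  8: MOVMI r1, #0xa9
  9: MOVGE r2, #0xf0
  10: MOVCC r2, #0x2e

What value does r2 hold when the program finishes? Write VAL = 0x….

VAL = 0x2e

[0] flags=1010 → (cmp)
[1] flags=1010 HI?T → r1=0x1d
[2] flags=1010 MI?T → r1=0x9f
[3] flags=0011 → (cmp)
[4] flags=0011 LS?F → skip
[5] flags=0011 VS?T → r1=0x59
[6] flags=0011 GT?F → skip
[7] flags=0000 → (cmp)
[8] flags=0000 MI?F → skip
[9] flags=0000 GE?T → r2=0xf0
[10] flags=0000 CC?T → r2=0x2e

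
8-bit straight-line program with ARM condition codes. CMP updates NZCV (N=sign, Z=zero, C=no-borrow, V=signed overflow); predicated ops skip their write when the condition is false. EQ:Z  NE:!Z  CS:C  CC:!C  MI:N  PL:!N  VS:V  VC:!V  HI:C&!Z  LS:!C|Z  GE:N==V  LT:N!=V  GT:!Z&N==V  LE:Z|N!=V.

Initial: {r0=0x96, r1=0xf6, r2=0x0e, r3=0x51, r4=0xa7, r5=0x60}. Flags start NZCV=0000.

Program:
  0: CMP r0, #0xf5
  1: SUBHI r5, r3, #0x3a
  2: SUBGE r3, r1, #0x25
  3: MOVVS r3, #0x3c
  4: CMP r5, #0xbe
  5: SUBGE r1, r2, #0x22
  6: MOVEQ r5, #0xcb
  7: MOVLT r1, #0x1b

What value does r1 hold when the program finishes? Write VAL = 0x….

VAL = 0xec

0: ✓ CMP  NZCV=1000
1: · SUBHI
2: · SUBGE
3: · MOVVS
4: ✓ CMP  NZCV=1001
5: ✓ SUBGE  r1←0xec
6: · MOVEQ
7: · MOVLT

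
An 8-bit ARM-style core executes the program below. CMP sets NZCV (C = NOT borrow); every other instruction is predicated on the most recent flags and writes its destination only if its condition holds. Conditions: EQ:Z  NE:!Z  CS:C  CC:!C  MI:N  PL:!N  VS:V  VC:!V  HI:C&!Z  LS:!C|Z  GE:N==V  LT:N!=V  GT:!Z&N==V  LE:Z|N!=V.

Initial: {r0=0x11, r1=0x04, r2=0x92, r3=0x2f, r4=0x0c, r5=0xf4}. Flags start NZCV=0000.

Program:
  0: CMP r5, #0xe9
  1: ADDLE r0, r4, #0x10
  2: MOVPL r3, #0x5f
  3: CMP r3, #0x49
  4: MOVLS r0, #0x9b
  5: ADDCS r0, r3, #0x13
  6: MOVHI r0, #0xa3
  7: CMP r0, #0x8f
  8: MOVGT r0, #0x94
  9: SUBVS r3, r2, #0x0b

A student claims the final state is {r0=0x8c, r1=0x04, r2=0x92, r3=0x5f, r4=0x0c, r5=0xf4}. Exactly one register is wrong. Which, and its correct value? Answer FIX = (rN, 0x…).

FIX = (r0, 0x94)

0: ✓ CMP  NZCV=0010
1: · ADDLE
2: ✓ MOVPL  r3←0x5f
3: ✓ CMP  NZCV=0010
4: · MOVLS
5: ✓ ADDCS  r0←0x72
6: ✓ MOVHI  r0←0xa3
7: ✓ CMP  NZCV=0010
8: ✓ MOVGT  r0←0x94
9: · SUBVS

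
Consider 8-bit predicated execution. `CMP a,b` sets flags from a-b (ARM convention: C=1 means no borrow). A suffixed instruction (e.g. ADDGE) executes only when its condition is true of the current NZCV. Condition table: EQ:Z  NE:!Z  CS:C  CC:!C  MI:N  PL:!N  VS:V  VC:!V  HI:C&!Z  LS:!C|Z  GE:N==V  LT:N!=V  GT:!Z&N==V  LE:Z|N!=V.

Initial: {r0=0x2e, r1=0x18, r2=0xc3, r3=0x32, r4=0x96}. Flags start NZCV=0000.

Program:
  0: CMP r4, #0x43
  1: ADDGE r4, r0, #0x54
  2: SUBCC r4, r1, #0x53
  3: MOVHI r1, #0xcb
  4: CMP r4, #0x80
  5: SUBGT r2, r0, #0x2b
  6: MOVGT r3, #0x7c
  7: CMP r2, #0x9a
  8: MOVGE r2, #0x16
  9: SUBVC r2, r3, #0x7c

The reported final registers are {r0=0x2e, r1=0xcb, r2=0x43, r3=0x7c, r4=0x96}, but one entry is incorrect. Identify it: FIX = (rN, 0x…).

0: ✓ CMP  NZCV=0011
1: · ADDGE
2: · SUBCC
3: ✓ MOVHI  r1←0xcb
4: ✓ CMP  NZCV=0010
5: ✓ SUBGT  r2←0x03
6: ✓ MOVGT  r3←0x7c
7: ✓ CMP  NZCV=0000
8: ✓ MOVGE  r2←0x16
9: ✓ SUBVC  r2←0x00

FIX = (r2, 0x00)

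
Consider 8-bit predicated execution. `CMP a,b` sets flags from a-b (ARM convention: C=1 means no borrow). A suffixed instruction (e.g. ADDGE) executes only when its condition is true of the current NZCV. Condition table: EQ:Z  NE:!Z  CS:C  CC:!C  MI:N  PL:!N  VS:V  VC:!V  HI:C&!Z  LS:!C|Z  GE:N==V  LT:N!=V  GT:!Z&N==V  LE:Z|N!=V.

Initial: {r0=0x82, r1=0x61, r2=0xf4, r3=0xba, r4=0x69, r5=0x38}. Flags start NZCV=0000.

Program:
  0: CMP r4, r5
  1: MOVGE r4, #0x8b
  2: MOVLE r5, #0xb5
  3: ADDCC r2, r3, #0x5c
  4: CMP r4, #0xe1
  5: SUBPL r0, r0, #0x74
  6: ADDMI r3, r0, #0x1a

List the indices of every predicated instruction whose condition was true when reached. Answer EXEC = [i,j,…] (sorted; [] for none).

0: ✓ CMP  NZCV=0010
1: ✓ MOVGE  r4←0x8b
2: · MOVLE
3: · ADDCC
4: ✓ CMP  NZCV=1000
5: · SUBPL
6: ✓ ADDMI  r3←0x9c

EXEC = [1,6]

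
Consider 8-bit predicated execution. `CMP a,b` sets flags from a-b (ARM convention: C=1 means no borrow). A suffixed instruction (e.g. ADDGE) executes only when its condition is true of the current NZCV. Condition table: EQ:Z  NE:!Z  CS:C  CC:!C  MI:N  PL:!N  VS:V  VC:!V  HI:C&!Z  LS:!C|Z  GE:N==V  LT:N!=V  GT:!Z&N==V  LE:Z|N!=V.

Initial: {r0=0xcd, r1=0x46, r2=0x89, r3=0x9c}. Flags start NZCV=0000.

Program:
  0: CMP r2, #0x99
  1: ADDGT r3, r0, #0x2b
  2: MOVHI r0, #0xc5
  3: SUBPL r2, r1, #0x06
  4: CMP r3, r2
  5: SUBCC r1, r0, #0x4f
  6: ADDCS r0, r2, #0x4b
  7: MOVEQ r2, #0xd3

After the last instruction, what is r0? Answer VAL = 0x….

VAL = 0xd4

[0] flags=1000 → (cmp)
[1] flags=1000 GT?F → skip
[2] flags=1000 HI?F → skip
[3] flags=1000 PL?F → skip
[4] flags=0010 → (cmp)
[5] flags=0010 CC?F → skip
[6] flags=0010 CS?T → r0=0xd4
[7] flags=0010 EQ?F → skip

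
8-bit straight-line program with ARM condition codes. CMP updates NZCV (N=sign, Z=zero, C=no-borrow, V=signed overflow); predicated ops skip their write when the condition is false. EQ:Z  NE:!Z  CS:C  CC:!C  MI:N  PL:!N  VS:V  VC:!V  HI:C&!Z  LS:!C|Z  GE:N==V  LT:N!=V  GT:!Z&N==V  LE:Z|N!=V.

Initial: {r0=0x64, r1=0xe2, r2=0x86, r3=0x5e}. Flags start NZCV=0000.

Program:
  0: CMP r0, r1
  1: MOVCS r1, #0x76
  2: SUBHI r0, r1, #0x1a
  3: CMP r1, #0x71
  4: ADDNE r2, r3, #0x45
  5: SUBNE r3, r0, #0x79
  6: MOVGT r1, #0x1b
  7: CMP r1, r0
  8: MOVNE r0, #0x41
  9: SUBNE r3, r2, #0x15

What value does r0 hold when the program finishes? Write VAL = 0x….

VAL = 0x41

0: ✓ CMP  NZCV=1001
1: · MOVCS
2: · SUBHI
3: ✓ CMP  NZCV=0011
4: ✓ ADDNE  r2←0xa3
5: ✓ SUBNE  r3←0xeb
6: · MOVGT
7: ✓ CMP  NZCV=0011
8: ✓ MOVNE  r0←0x41
9: ✓ SUBNE  r3←0x8e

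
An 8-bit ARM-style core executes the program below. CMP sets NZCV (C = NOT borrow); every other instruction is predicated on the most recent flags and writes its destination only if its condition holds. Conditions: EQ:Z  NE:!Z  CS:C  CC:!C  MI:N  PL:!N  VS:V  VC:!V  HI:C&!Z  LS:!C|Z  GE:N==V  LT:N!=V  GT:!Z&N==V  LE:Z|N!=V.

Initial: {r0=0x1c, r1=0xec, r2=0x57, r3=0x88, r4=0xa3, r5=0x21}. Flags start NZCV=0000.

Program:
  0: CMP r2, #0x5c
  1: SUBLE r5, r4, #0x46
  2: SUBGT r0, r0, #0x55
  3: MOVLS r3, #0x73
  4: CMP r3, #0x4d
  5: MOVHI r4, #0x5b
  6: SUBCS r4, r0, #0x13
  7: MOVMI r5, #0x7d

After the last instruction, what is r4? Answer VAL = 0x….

0: ✓ CMP  NZCV=1000
1: ✓ SUBLE  r5←0x5d
2: · SUBGT
3: ✓ MOVLS  r3←0x73
4: ✓ CMP  NZCV=0010
5: ✓ MOVHI  r4←0x5b
6: ✓ SUBCS  r4←0x09
7: · MOVMI

VAL = 0x09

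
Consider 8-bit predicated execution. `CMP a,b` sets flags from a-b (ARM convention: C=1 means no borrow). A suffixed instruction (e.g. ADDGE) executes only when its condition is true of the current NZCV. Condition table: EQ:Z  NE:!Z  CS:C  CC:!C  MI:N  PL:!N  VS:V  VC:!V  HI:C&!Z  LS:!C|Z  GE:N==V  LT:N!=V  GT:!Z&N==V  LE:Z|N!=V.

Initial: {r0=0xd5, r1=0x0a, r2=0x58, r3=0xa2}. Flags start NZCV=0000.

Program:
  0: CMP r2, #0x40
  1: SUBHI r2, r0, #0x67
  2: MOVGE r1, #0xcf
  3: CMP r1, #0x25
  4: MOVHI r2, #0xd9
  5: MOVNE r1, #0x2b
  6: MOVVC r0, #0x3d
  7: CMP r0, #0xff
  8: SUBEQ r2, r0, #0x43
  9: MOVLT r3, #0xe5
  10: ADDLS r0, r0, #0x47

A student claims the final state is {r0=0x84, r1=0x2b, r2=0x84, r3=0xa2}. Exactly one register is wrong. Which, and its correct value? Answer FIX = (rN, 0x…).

0: ✓ CMP  NZCV=0010
1: ✓ SUBHI  r2←0x6e
2: ✓ MOVGE  r1←0xcf
3: ✓ CMP  NZCV=1010
4: ✓ MOVHI  r2←0xd9
5: ✓ MOVNE  r1←0x2b
6: ✓ MOVVC  r0←0x3d
7: ✓ CMP  NZCV=0000
8: · SUBEQ
9: · MOVLT
10: ✓ ADDLS  r0←0x84

FIX = (r2, 0xd9)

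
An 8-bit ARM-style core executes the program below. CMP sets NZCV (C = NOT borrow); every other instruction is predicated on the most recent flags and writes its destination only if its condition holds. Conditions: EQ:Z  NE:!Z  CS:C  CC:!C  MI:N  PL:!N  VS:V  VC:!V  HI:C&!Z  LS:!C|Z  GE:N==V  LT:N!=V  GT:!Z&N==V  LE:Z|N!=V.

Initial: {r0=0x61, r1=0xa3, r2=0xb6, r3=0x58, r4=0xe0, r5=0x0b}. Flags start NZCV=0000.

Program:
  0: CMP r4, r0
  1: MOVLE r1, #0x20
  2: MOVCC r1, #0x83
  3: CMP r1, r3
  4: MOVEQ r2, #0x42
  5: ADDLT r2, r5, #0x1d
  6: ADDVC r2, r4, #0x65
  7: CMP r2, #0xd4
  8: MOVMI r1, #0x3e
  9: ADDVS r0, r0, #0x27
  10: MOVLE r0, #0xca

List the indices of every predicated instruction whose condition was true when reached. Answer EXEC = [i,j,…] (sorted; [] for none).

[0] flags=0011 → (cmp)
[1] flags=0011 LE?T → r1=0x20
[2] flags=0011 CC?F → skip
[3] flags=1000 → (cmp)
[4] flags=1000 EQ?F → skip
[5] flags=1000 LT?T → r2=0x28
[6] flags=1000 VC?T → r2=0x45
[7] flags=0000 → (cmp)
[8] flags=0000 MI?F → skip
[9] flags=0000 VS?F → skip
[10] flags=0000 LE?F → skip

EXEC = [1,5,6]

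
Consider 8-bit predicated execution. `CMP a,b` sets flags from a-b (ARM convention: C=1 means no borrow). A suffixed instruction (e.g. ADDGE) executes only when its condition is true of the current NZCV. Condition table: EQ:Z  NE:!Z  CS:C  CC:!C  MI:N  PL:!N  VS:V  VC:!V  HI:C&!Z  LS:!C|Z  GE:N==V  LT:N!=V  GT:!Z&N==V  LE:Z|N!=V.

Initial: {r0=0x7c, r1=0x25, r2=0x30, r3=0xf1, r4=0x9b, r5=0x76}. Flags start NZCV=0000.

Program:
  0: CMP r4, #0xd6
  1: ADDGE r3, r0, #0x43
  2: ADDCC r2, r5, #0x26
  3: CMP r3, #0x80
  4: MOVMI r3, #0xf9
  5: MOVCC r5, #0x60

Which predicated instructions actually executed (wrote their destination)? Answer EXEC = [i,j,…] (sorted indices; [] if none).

[0] flags=1000 → (cmp)
[1] flags=1000 GE?F → skip
[2] flags=1000 CC?T → r2=0x9c
[3] flags=0010 → (cmp)
[4] flags=0010 MI?F → skip
[5] flags=0010 CC?F → skip

EXEC = [2]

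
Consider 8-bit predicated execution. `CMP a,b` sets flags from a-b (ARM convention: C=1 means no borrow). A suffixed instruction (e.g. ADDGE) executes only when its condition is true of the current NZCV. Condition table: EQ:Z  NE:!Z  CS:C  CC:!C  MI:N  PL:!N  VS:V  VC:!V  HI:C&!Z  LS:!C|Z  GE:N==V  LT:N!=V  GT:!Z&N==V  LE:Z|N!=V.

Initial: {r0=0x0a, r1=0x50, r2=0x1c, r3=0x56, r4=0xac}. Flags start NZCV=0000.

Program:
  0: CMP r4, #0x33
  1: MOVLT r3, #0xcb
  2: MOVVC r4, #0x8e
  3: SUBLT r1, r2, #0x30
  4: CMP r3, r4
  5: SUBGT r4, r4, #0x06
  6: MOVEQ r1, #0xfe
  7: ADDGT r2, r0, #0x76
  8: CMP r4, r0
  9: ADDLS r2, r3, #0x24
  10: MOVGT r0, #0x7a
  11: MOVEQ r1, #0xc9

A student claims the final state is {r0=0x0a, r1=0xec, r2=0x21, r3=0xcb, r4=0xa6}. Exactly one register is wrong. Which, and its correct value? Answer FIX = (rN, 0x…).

FIX = (r2, 0x80)

0: ✓ CMP  NZCV=0011
1: ✓ MOVLT  r3←0xcb
2: · MOVVC
3: ✓ SUBLT  r1←0xec
4: ✓ CMP  NZCV=0010
5: ✓ SUBGT  r4←0xa6
6: · MOVEQ
7: ✓ ADDGT  r2←0x80
8: ✓ CMP  NZCV=1010
9: · ADDLS
10: · MOVGT
11: · MOVEQ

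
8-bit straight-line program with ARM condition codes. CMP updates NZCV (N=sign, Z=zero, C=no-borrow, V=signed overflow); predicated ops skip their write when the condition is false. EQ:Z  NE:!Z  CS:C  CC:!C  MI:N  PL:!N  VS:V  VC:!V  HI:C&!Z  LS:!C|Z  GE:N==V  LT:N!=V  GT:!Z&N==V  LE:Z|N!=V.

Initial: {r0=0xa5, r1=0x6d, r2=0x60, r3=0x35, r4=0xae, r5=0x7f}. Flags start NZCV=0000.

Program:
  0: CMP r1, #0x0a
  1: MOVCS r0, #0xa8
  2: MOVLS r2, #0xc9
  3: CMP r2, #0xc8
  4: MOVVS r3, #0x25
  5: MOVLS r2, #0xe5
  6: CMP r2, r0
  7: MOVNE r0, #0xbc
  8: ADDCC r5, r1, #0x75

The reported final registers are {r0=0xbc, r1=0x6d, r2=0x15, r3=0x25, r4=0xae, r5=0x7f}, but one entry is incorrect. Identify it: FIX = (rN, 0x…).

0: ✓ CMP  NZCV=0010
1: ✓ MOVCS  r0←0xa8
2: · MOVLS
3: ✓ CMP  NZCV=1001
4: ✓ MOVVS  r3←0x25
5: ✓ MOVLS  r2←0xe5
6: ✓ CMP  NZCV=0010
7: ✓ MOVNE  r0←0xbc
8: · ADDCC

FIX = (r2, 0xe5)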